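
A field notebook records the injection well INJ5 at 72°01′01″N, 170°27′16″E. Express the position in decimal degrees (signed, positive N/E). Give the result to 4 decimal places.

+72.0169°, +170.4544°

lat: 72.0169° N → +72.0169°
lon: 170.4544° E → +170.4544°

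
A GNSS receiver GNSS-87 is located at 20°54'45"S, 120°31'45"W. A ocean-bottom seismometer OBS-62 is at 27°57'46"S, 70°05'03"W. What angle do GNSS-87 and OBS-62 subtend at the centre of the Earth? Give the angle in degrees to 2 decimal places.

GNSS-87: φ = -20.91250°, λ = -120.52917°
OBS-62: φ = -27.96278°, λ = -70.08417°
Δφ = -7.0503°,  Δλ = 50.4450°
a = sin²(Δφ/2) + cos φ₁ cos φ₂ sin²(Δλ/2) = 0.153606
c = 2·arcsin(√a) = 0.805447 rad = 46.1487°

46.15°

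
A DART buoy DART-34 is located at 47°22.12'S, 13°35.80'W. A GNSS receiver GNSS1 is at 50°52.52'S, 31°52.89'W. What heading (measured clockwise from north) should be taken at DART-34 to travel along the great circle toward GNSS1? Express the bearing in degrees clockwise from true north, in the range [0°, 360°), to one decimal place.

246.9°

DART-34: φ = -47.36867°, λ = -13.59667°
GNSS1: φ = -50.87533°, λ = -31.88150°
Δλ = -18.2848°
y = sin Δλ · cos φ₂ = -0.197974
x = cos φ₁ sin φ₂ − sin φ₁ cos φ₂ cos Δλ = -0.084605
θ = atan2(y, x) = -113.1398° → 246.8602° (mod 360°)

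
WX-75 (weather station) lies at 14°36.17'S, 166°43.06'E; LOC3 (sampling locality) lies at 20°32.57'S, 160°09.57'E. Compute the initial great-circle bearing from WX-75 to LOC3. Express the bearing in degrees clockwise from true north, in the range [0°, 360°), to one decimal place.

225.5°

WX-75: φ = -14.60283°, λ = +166.71767°
LOC3: φ = -20.54283°, λ = +160.15950°
Δλ = -6.5582°
y = sin Δλ · cos φ₂ = -0.106949
x = cos φ₁ sin φ₂ − sin φ₁ cos φ₂ cos Δλ = -0.105032
θ = atan2(y, x) = -134.4818° → 225.5182° (mod 360°)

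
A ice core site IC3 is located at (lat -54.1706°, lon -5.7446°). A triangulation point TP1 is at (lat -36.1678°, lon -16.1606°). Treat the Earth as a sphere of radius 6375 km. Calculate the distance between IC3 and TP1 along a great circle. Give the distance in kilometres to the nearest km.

2158 km

Δφ = 18.0028°,  Δλ = -10.4160°
a = sin²(Δφ/2) + cos φ₁ cos φ₂ sin²(Δλ/2) = 0.028373
c = 2·arcsin(√a) = 0.338500 rad = 19.3946°
d = R·c = 6375 × 0.338500 = 2157.9 km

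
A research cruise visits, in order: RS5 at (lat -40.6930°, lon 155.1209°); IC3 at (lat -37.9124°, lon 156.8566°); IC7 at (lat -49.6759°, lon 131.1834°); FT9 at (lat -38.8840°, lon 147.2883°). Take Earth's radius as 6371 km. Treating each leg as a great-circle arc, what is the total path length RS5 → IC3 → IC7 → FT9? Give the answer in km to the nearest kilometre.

4515 km

RS5→IC3: c = 0.053892 rad, d = 343.35 km
IC3→IC7: c = 0.380182 rad, d = 2422.14 km
IC7→FT9: c = 0.274557 rad, d = 1749.20 km
Total = 343.35 + 2422.14 + 1749.20 = 4514.69 km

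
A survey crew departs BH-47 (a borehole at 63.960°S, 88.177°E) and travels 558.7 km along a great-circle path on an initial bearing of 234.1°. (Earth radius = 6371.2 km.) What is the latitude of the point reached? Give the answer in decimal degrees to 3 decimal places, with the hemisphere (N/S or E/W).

66.575°S

δ = d/R = 558.7/6371.2 = 0.087691 rad
φ₂ = arcsin(sin φ₁ cos δ + cos φ₁ sin δ cos θ)
   = arcsin(-0.89849·0.99616 + 0.43900·0.08758·-0.58637) = -66.57478°
λ₂ = λ₁ + atan2(sin θ sin δ cos φ₁, cos δ − sin φ₁ sin φ₂) = 77.89756°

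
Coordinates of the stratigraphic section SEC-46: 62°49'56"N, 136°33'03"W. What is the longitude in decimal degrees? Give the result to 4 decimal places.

136° + 33′/60 + 3″/3600 = 136 + 0.55000 + 0.00083 = 136.5508°

136.5508°W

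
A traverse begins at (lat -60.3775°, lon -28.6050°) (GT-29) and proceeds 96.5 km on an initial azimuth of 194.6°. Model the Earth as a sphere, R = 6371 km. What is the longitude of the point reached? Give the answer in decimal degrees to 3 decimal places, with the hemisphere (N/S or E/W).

δ = d/R = 96.5/6371 = 0.015147 rad
φ₂ = arcsin(sin φ₁ cos δ + cos φ₁ sin δ cos θ)
   = arcsin(-0.86930·0.99989 + 0.49428·0.01515·-0.96771) = -61.21657°
λ₂ = λ₁ + atan2(sin θ sin δ cos φ₁, cos δ − sin φ₁ sin φ₂) = -29.05931°

29.059°W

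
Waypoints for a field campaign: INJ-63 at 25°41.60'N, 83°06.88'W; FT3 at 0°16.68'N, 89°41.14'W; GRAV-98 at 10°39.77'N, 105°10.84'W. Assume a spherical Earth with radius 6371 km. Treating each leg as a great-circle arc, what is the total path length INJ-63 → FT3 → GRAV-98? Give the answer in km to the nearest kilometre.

INJ-63: φ = +25.69333°, λ = -83.11467°
FT3: φ = +0.27800°, λ = -89.68567°
GRAV-98: φ = +10.66283°, λ = -105.18067°
INJ-63→FT3: c = 0.457180 rad, d = 2912.69 km
FT3→GRAV-98: c = 0.324215 rad, d = 2065.58 km
Total = 2912.69 + 2065.58 = 4978.27 km

4978 km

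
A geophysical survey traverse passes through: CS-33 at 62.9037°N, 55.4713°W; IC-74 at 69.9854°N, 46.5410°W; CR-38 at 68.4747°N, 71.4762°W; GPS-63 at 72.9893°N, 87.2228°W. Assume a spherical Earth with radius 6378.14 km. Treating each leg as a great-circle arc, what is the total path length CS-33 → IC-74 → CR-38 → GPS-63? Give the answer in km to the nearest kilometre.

2634 km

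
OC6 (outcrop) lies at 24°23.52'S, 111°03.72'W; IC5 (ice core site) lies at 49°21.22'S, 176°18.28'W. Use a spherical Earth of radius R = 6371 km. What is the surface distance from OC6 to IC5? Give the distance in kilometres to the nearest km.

6207 km

OC6: φ = -24.39200°, λ = -111.06200°
IC5: φ = -49.35367°, λ = -176.30467°
Δφ = -24.9617°,  Δλ = -65.2427°
a = sin²(Δφ/2) + cos φ₁ cos φ₂ sin²(Δλ/2) = 0.219109
c = 2·arcsin(√a) = 0.974259 rad = 55.8209°
d = R·c = 6371 × 0.974259 = 6207.0 km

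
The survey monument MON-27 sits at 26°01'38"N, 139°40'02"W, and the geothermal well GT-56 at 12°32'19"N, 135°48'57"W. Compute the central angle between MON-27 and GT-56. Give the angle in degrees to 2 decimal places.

MON-27: φ = +26.02722°, λ = -139.66722°
GT-56: φ = +12.53861°, λ = -135.81583°
Δφ = -13.4886°,  Δλ = 3.8514°
a = sin²(Δφ/2) + cos φ₁ cos φ₂ sin²(Δλ/2) = 0.014782
c = 2·arcsin(√a) = 0.243768 rad = 13.9669°

13.97°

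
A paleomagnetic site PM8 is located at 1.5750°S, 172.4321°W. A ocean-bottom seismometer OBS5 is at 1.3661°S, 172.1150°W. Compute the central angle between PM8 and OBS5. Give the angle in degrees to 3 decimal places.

0.380°

Δφ = 0.2089°,  Δλ = 0.3171°
a = sin²(Δφ/2) + cos φ₁ cos φ₂ sin²(Δλ/2) = 0.000011
c = 2·arcsin(√a) = 0.006626 rad = 0.3796°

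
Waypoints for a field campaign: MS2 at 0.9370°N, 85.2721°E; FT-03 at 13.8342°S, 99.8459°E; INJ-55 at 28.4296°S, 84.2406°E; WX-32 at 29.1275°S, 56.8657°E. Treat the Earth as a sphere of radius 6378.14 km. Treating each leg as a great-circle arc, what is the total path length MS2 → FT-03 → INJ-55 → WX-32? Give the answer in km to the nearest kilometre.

7255 km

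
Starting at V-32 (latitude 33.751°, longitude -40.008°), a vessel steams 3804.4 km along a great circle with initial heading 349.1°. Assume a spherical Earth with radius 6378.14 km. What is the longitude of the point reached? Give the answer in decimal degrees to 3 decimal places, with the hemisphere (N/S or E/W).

δ = d/R = 3804.4/6378.14 = 0.596475 rad
φ₂ = arcsin(sin φ₁ cos δ + cos φ₁ sin δ cos θ)
   = arcsin(0.55558·0.82732 + 0.83146·0.56173·0.98196) = 66.67536°
λ₂ = λ₁ + atan2(sin θ sin δ cos φ₁, cos δ − sin φ₁ sin φ₂) = -55.56958°

55.570°W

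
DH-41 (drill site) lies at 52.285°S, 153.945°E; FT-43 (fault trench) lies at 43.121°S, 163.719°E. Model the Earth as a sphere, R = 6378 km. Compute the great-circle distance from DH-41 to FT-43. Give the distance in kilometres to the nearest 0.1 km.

1253.3 km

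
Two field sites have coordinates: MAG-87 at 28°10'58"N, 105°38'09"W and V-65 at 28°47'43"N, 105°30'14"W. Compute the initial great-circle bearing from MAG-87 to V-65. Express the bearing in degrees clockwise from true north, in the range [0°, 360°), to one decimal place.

MAG-87: φ = +28.18278°, λ = -105.63583°
V-65: φ = +28.79528°, λ = -105.50389°
Δλ = 0.1319°
y = sin Δλ · cos φ₂ = 0.002018
x = cos φ₁ sin φ₂ − sin φ₁ cos φ₂ cos Δλ = 0.010691
θ = atan2(y, x) = 10.6897° → 10.6897° (mod 360°)

10.7°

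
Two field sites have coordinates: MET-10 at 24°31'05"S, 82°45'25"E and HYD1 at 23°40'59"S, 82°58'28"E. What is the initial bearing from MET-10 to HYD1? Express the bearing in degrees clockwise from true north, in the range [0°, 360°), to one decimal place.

MET-10: φ = -24.51806°, λ = +82.75694°
HYD1: φ = -23.68306°, λ = +82.97444°
Δλ = 0.2175°
y = sin Δλ · cos φ₂ = 0.003476
x = cos φ₁ sin φ₂ − sin φ₁ cos φ₂ cos Δλ = 0.014570
θ = atan2(y, x) = 13.4196° → 13.4196° (mod 360°)

13.4°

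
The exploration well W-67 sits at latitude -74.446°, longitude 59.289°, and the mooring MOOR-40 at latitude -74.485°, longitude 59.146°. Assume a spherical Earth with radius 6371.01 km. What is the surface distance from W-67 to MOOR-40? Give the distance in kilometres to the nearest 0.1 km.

Δφ = -0.0390°,  Δλ = -0.1430°
a = sin²(Δφ/2) + cos φ₁ cos φ₂ sin²(Δλ/2) = 0.000000
c = 2·arcsin(√a) = 0.000954 rad = 0.0547°
d = R·c = 6371.01 × 0.000954 = 6.1 km

6.1 km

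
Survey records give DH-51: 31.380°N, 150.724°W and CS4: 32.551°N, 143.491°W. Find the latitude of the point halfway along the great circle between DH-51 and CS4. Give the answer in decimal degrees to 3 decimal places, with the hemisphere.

32.017°N

Bx = cos φ₂ cos Δλ = 0.836205,  By = cos φ₂ sin Δλ = 0.106127
φₘ = atan2(sin φ₁ + sin φ₂, √((cos φ₁ + Bx)² + By²)) = 32.01682°
λₘ = λ₁ + atan2(By, cos φ₁ + Bx) = -147.13059°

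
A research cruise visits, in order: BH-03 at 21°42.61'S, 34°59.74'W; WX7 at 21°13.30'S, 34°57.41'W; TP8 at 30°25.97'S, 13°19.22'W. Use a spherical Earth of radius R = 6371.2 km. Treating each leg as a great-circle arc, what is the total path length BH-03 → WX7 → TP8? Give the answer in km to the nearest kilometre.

2444 km

BH-03: φ = -21.71017°, λ = -34.99567°
WX7: φ = -21.22167°, λ = -34.95683°
TP8: φ = -30.43283°, λ = -13.32033°
BH-03→WX7: c = 0.008549 rad, d = 54.47 km
WX7→TP8: c = 0.375092 rad, d = 2389.78 km
Total = 54.47 + 2389.78 = 2444.25 km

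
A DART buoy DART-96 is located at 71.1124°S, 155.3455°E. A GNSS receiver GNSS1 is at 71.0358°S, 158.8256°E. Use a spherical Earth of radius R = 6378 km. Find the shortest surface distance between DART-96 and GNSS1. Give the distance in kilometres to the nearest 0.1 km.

125.9 km

Δφ = 0.0766°,  Δλ = 3.4801°
a = sin²(Δφ/2) + cos φ₁ cos φ₂ sin²(Δλ/2) = 0.000097
c = 2·arcsin(√a) = 0.019743 rad = 1.1312°
d = R·c = 6378 × 0.019743 = 125.9 km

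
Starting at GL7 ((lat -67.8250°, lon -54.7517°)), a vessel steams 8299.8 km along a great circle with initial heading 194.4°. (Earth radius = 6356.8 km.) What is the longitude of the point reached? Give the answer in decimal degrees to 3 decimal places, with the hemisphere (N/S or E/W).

142.630°E

δ = d/R = 8299.8/6356.8 = 1.305657 rad
φ₂ = arcsin(sin φ₁ cos δ + cos φ₁ sin δ cos θ)
   = arcsin(-0.92604·0.26204 + 0.37744·0.96506·-0.96858) = -36.54585°
λ₂ = λ₁ + atan2(sin θ sin δ cos φ₁, cos δ − sin φ₁ sin φ₂) = 142.63007°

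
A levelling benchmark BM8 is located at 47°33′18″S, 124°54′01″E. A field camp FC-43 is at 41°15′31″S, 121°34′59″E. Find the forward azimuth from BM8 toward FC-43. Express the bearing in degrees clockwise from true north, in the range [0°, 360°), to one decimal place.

BM8: φ = -47.55500°, λ = +124.90028°
FC-43: φ = -41.25861°, λ = +121.58306°
Δλ = -3.3172°
y = sin Δλ · cos φ₂ = -0.043499
x = cos φ₁ sin φ₂ − sin φ₁ cos φ₂ cos Δλ = 0.108742
θ = atan2(y, x) = -21.8023° → 338.1977° (mod 360°)

338.2°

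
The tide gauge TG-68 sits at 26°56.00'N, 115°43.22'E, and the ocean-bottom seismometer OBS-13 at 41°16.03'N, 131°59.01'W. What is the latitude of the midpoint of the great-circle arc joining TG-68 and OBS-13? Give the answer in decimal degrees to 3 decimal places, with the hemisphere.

TG-68: φ = +26.93333°, λ = +115.72033°
OBS-13: φ = +41.26717°, λ = -131.98350°
Bx = cos φ₂ cos Δλ = -0.285169,  By = cos φ₂ sin Δλ = 0.695446
φₘ = atan2(sin φ₁ + sin φ₂, √((cos φ₁ + Bx)² + By²)) = 50.32939°
λₘ = λ₁ + atan2(By, cos φ₁ + Bx) = 164.63487°

50.329°N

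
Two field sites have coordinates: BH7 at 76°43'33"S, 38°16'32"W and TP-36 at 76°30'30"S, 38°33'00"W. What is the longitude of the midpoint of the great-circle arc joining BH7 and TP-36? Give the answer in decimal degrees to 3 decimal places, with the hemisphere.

BH7: φ = -76.72583°, λ = -38.27556°
TP-36: φ = -76.50833°, λ = -38.55000°
Bx = cos φ₂ cos Δλ = 0.233301,  By = cos φ₂ sin Δλ = -0.001118
φₘ = atan2(sin φ₁ + sin φ₂, √((cos φ₁ + Bx)² + By²)) = -76.61712°
λₘ = λ₁ + atan2(By, cos φ₁ + Bx) = -38.41387°

38.414°W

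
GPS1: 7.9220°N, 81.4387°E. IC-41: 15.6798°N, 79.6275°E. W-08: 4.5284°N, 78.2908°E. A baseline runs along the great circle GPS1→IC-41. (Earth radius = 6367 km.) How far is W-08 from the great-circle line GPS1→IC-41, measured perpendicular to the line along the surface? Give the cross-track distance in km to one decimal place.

δ₁₃ = central angle GPS1→W-08 = 0.080562 rad  (haversine)
θ₁₃ = bearing GPS1→W-08 = 222.862°,  θ₁₂ = bearing GPS1→IC-41 = 347.302°
dₓₜ = R·arcsin(sin δ₁₃ · sin(θ₁₃ − θ₁₂)) = 6367·arcsin(0.08048·sin(-124.440°)) = -422.885 km
|dₓₜ| = 422.885 km

422.9 km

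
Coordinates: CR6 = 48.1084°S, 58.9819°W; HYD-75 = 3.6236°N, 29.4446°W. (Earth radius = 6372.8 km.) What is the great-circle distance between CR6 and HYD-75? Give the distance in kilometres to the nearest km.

6430 km

Δφ = 51.7320°,  Δλ = 29.5373°
a = sin²(Δφ/2) + cos φ₁ cos φ₂ sin²(Δλ/2) = 0.233633
c = 2·arcsin(√a) = 1.008969 rad = 57.8097°
d = R·c = 6372.8 × 1.008969 = 6430.0 km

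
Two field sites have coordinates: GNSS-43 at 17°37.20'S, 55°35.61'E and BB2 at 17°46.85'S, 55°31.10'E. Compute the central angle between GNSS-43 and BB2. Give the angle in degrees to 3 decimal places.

GNSS-43: φ = -17.62000°, λ = +55.59350°
BB2: φ = -17.78083°, λ = +55.51833°
Δφ = -0.1608°,  Δλ = -0.0752°
a = sin²(Δφ/2) + cos φ₁ cos φ₂ sin²(Δλ/2) = 0.000002
c = 2·arcsin(√a) = 0.003073 rad = 0.1761°

0.176°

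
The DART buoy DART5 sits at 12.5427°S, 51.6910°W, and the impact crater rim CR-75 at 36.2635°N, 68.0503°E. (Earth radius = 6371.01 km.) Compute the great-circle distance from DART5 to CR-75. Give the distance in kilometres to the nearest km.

13483 km

Δφ = 48.8062°,  Δλ = 119.7413°
a = sin²(Δφ/2) + cos φ₁ cos φ₂ sin²(Δλ/2) = 0.759452
c = 2·arcsin(√a) = 2.116364 rad = 121.2588°
d = R·c = 6371.01 × 2.116364 = 13483.4 km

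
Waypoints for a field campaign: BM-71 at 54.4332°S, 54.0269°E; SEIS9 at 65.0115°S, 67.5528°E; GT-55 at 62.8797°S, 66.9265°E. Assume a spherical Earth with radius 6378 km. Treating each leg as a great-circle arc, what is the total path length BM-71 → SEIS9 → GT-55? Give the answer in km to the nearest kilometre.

BM-71→SEIS9: c = 0.218655 rad, d = 1394.58 km
SEIS9→GT-55: c = 0.037515 rad, d = 239.27 km
Total = 1394.58 + 239.27 = 1633.85 km

1634 km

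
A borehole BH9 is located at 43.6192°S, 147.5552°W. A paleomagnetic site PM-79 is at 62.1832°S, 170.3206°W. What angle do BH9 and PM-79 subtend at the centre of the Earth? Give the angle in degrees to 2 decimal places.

22.83°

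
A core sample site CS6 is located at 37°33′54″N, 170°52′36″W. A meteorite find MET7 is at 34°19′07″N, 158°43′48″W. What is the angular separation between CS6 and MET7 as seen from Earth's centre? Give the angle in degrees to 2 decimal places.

10.35°

CS6: φ = +37.56500°, λ = -170.87667°
MET7: φ = +34.31861°, λ = -158.73000°
Δφ = -3.2464°,  Δλ = 12.1467°
a = sin²(Δφ/2) + cos φ₁ cos φ₂ sin²(Δλ/2) = 0.008131
c = 2·arcsin(√a) = 0.180586 rad = 10.3468°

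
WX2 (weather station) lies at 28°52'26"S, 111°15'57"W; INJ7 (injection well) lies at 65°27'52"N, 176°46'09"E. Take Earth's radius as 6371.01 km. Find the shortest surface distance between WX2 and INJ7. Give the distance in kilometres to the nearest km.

12128 km

WX2: φ = -28.87389°, λ = -111.26583°
INJ7: φ = +65.46444°, λ = +176.76917°
Δφ = 94.3383°,  Δλ = -71.9650°
a = sin²(Δφ/2) + cos φ₁ cos φ₂ sin²(Δλ/2) = 0.663350
c = 2·arcsin(√a) = 1.903606 rad = 109.0686°
d = R·c = 6371.01 × 1.903606 = 12127.9 km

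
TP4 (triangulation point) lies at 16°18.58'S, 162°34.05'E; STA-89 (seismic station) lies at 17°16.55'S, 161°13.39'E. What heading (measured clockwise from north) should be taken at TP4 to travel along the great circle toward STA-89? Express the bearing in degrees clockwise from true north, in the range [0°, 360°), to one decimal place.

TP4: φ = -16.30967°, λ = +162.56750°
STA-89: φ = -17.27583°, λ = +161.22317°
Δλ = -1.3443°
y = sin Δλ · cos φ₂ = -0.022402
x = cos φ₁ sin φ₂ − sin φ₁ cos φ₂ cos Δλ = -0.016936
θ = atan2(y, x) = -127.0885° → 232.9115° (mod 360°)

232.9°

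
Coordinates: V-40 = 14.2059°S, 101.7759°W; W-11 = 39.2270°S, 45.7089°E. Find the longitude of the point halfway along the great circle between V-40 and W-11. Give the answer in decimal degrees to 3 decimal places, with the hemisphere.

48.988°W

Bx = cos φ₂ cos Δλ = -0.653220,  By = cos φ₂ sin Δλ = 0.416391
φₘ = atan2(sin φ₁ + sin φ₂, √((cos φ₁ + Bx)² + By²)) = -59.22085°
λₘ = λ₁ + atan2(By, cos φ₁ + Bx) = -48.98834°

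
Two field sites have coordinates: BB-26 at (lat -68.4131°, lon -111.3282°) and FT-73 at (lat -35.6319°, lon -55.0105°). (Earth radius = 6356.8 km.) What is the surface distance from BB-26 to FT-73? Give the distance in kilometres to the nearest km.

4989 km

Δφ = 32.7812°,  Δλ = 56.3177°
a = sin²(Δφ/2) + cos φ₁ cos φ₂ sin²(Δλ/2) = 0.146224
c = 2·arcsin(√a) = 0.784768 rad = 44.9639°
d = R·c = 6356.8 × 0.784768 = 4988.6 km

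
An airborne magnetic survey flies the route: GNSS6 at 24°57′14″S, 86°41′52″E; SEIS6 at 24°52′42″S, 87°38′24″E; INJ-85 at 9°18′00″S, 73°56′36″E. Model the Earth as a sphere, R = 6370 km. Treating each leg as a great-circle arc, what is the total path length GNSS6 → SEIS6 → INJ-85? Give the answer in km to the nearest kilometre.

GNSS6: φ = -24.95389°, λ = +86.69778°
SEIS6: φ = -24.87833°, λ = +87.64000°
INJ-85: φ = -9.30000°, λ = +73.94333°
GNSS6→SEIS6: c = 0.014972 rad, d = 95.37 km
SEIS6→INJ-85: c = 0.354544 rad, d = 2258.44 km
Total = 95.37 + 2258.44 = 2353.82 km

2354 km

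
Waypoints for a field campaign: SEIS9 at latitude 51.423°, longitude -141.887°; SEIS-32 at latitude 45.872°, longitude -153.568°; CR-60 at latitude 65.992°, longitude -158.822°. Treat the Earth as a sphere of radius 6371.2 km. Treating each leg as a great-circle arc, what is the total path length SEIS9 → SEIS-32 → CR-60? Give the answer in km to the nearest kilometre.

3314 km

SEIS9→SEIS-32: c = 0.165604 rad, d = 1055.10 km
SEIS-32→CR-60: c = 0.354604 rad, d = 2259.25 km
Total = 1055.10 + 2259.25 = 3314.35 km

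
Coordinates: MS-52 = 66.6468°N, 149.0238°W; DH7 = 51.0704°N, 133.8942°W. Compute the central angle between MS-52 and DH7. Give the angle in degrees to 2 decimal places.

Δφ = -15.5764°,  Δλ = 15.1296°
a = sin²(Δφ/2) + cos φ₁ cos φ₂ sin²(Δλ/2) = 0.022680
c = 2·arcsin(√a) = 0.302350 rad = 17.3234°

17.32°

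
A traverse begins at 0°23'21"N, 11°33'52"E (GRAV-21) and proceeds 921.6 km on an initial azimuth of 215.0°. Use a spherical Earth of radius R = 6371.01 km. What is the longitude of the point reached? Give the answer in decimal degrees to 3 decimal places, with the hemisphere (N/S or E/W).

6.792°E

GRAV-21: φ = +0.38917°, λ = +11.56444°
δ = d/R = 921.6/6371.01 = 0.144655 rad
φ₂ = arcsin(sin φ₁ cos δ + cos φ₁ sin δ cos θ)
   = arcsin(0.00679·0.98956 + 0.99998·0.14415·-0.81915) = -6.39360°
λ₂ = λ₁ + atan2(sin θ sin δ cos φ₁, cos δ − sin φ₁ sin φ₂) = 6.79196°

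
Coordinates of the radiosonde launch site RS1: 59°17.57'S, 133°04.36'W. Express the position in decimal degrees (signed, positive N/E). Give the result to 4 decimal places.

lat: 59.2928° S → -59.2928°
lon: 133.0727° W → -133.0727°

-59.2928°, -133.0727°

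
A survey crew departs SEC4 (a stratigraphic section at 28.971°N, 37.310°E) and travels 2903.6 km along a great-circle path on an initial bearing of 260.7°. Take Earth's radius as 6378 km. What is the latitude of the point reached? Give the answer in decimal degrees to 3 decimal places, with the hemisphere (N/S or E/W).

21.893°N

δ = d/R = 2903.6/6378 = 0.455252 rad
φ₂ = arcsin(sin φ₁ cos δ + cos φ₁ sin δ cos θ)
   = arcsin(0.48437·0.89815 + 0.87486·0.43969·-0.16160) = 21.89274°
λ₂ = λ₁ + atan2(sin θ sin δ cos φ₁, cos δ − sin φ₁ sin φ₂) = 9.42919°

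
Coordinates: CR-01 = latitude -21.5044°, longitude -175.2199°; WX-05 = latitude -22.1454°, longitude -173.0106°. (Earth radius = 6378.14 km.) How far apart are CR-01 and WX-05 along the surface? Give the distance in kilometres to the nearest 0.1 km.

239.2 km

Δφ = -0.6410°,  Δλ = 2.2093°
a = sin²(Δφ/2) + cos φ₁ cos φ₂ sin²(Δλ/2) = 0.000352
c = 2·arcsin(√a) = 0.037503 rad = 2.1488°
d = R·c = 6378.14 × 0.037503 = 239.2 km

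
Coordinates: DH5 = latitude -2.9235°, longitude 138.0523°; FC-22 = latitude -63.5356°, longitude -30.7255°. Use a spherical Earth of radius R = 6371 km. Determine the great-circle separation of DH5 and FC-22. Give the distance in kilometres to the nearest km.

Δφ = -60.6121°,  Δλ = -168.7778°
a = sin²(Δφ/2) + cos φ₁ cos φ₂ sin²(Δλ/2) = 0.695447
c = 2·arcsin(√a) = 1.972399 rad = 113.0101°
d = R·c = 6371 × 1.972399 = 12566.2 km

12566 km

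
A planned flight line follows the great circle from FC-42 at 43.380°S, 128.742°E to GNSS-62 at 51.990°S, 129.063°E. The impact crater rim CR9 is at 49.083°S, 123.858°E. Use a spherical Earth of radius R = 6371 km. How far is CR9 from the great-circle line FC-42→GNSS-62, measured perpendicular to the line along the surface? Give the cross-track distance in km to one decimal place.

370.2 km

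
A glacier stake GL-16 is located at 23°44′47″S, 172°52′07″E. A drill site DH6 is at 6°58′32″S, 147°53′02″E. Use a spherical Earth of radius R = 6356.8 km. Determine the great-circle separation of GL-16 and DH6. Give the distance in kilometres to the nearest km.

3246 km

GL-16: φ = -23.74639°, λ = +172.86861°
DH6: φ = -6.97556°, λ = +147.88389°
Δφ = 16.7708°,  Δλ = -24.9847°
a = sin²(Δφ/2) + cos φ₁ cos φ₂ sin²(Δλ/2) = 0.063778
c = 2·arcsin(√a) = 0.510616 rad = 29.2561°
d = R·c = 6356.8 × 0.510616 = 3245.9 km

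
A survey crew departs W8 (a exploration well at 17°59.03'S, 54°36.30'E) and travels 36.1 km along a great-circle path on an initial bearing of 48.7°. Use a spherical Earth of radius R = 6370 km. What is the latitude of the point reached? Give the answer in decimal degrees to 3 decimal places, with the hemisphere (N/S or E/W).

17.769°S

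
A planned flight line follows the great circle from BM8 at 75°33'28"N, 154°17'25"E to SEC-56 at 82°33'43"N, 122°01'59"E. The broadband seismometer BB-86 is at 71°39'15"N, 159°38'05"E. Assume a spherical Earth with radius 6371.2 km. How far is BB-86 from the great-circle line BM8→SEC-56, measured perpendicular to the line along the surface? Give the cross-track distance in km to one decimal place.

19.0 km

BM8: φ = +75.55778°, λ = +154.29028°
SEC-56: φ = +82.56194°, λ = +122.03306°
BB-86: φ = +71.65417°, λ = +159.63472°
δ₁₃ = central angle BM8→BB-86 = 0.072972 rad  (haversine)
θ₁₃ = bearing BM8→BB-86 = 156.290°,  θ₁₂ = bearing BM8→SEC-56 = 333.941°
dₓₜ = R·arcsin(sin δ₁₃ · sin(θ₁₃ − θ₁₂)) = 6371.2·arcsin(0.07291·sin(-177.651°)) = -19.037 km
|dₓₜ| = 19.037 km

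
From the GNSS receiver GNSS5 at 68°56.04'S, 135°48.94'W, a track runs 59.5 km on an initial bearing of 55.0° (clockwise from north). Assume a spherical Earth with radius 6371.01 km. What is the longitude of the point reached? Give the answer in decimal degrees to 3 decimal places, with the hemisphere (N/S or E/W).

GNSS5: φ = -68.93400°, λ = -135.81567°
δ = d/R = 59.5/6371.01 = 0.009339 rad
φ₂ = arcsin(sin φ₁ cos δ + cos φ₁ sin δ cos θ)
   = arcsin(-0.93317·0.99996 + 0.35944·0.00934·0.57358) = -68.62279°
λ₂ = λ₁ + atan2(sin θ sin δ cos φ₁, cos δ − sin φ₁ sin φ₂) = -134.61308°

134.613°W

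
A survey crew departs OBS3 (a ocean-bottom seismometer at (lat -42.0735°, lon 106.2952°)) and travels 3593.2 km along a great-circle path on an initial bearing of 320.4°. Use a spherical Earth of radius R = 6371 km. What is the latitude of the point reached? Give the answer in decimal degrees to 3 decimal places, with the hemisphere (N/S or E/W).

15.104°S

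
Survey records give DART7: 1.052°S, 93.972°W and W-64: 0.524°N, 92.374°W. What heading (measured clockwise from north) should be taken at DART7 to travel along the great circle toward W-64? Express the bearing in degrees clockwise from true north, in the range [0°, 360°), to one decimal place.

45.4°

Δλ = 1.5980°
y = sin Δλ · cos φ₂ = 0.027886
x = cos φ₁ sin φ₂ − sin φ₁ cos φ₂ cos Δλ = 0.027496
θ = atan2(y, x) = 45.4033° → 45.4033° (mod 360°)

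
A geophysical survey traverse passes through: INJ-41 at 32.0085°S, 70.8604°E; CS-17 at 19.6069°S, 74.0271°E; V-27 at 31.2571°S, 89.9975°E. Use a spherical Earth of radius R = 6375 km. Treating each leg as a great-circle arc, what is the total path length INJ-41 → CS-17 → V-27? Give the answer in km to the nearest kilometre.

3474 km

INJ-41→CS-17: c = 0.222057 rad, d = 1415.61 km
CS-17→V-27: c = 0.322904 rad, d = 2058.51 km
Total = 1415.61 + 2058.51 = 3474.12 km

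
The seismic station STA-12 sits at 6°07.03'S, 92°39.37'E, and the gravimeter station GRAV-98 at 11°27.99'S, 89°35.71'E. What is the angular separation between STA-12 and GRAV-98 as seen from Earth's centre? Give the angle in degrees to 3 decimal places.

6.145°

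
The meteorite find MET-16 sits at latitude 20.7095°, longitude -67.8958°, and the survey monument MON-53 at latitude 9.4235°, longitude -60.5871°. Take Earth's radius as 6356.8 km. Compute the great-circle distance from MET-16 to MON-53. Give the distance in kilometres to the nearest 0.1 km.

1476.0 km

Δφ = -11.2860°,  Δλ = 7.3087°
a = sin²(Δφ/2) + cos φ₁ cos φ₂ sin²(Δλ/2) = 0.013417
c = 2·arcsin(√a) = 0.232188 rad = 13.3034°
d = R·c = 6356.8 × 0.232188 = 1476.0 km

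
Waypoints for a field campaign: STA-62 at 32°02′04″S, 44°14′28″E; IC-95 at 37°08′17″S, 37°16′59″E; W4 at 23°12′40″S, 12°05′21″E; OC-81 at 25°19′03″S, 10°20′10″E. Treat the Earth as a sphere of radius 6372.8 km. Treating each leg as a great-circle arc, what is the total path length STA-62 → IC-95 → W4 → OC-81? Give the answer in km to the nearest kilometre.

STA-62: φ = -32.03444°, λ = +44.24111°
IC-95: φ = -37.13806°, λ = +37.28306°
W4: φ = -23.21111°, λ = +12.08917°
OC-81: φ = -25.31750°, λ = +10.33611°
STA-62→IC-95: c = 0.133829 rad, d = 852.86 km
IC-95→W4: c = 0.448941 rad, d = 2861.01 km
W4→OC-81: c = 0.046146 rad, d = 294.08 km
Total = 852.86 + 2861.01 + 294.08 = 4007.95 km

4008 km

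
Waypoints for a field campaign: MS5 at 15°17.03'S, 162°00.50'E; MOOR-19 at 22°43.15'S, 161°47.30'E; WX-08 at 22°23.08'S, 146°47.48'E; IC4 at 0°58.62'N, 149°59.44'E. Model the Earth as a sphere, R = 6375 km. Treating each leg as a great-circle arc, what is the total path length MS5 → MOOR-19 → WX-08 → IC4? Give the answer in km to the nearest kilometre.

4991 km

MS5: φ = -15.28383°, λ = +162.00833°
MOOR-19: φ = -22.71917°, λ = +161.78833°
WX-08: φ = -22.38467°, λ = +146.79133°
IC4: φ = +0.97700°, λ = +149.99067°
MS5→MOOR-19: c = 0.129822 rad, d = 827.61 km
MOOR-19→WX-08: c = 0.241700 rad, d = 1540.84 km
WX-08→IC4: c = 0.411357 rad, d = 2622.40 km
Total = 827.61 + 1540.84 + 2622.40 = 4990.85 km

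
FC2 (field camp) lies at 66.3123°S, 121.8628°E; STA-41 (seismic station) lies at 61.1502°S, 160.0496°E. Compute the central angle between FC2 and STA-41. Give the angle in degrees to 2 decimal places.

17.36°

Δφ = 5.1621°,  Δλ = 38.1868°
a = sin²(Δφ/2) + cos φ₁ cos φ₂ sin²(Δλ/2) = 0.022770
c = 2·arcsin(√a) = 0.302952 rad = 17.3579°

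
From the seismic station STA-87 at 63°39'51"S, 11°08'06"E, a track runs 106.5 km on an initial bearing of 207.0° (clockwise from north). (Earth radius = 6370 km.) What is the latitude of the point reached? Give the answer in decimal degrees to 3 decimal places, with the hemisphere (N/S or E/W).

64.514°S

STA-87: φ = -63.66417°, λ = +11.13500°
δ = d/R = 106.5/6370 = 0.016719 rad
φ₂ = arcsin(sin φ₁ cos δ + cos φ₁ sin δ cos θ)
   = arcsin(-0.89621·0.99986 + 0.44363·0.01672·-0.89101) = -64.51424°
λ₂ = λ₁ + atan2(sin θ sin δ cos φ₁, cos δ − sin φ₁ sin φ₂) = 10.12430°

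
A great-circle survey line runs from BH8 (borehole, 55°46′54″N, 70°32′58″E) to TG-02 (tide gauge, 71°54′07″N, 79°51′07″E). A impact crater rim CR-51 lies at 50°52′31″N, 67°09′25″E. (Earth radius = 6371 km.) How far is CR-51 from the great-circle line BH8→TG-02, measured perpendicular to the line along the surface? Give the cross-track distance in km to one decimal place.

BH8: φ = +55.78167°, λ = +70.54944°
TG-02: φ = +71.90194°, λ = +79.85194°
CR-51: φ = +50.87528°, λ = +67.15694°
δ₁₃ = central angle BH8→CR-51 = 0.092619 rad  (haversine)
θ₁₃ = bearing BH8→CR-51 = 203.812°,  θ₁₂ = bearing BH8→TG-02 = 10.131°
dₓₜ = R·arcsin(sin δ₁₃ · sin(θ₁₃ − θ₁₂)) = 6371·arcsin(0.09249·sin(193.682°)) = -139.379 km
|dₓₜ| = 139.379 km

139.4 km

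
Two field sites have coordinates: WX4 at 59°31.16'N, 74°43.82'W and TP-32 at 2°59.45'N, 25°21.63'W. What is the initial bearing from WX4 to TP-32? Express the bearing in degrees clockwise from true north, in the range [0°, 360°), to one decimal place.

WX4: φ = +59.51933°, λ = -74.73033°
TP-32: φ = +2.99083°, λ = -25.36050°
Δλ = 49.3698°
y = sin Δλ · cos φ₂ = 0.757895
x = cos φ₁ sin φ₂ − sin φ₁ cos φ₂ cos Δλ = -0.533951
θ = atan2(y, x) = 125.1654° → 125.1654° (mod 360°)

125.2°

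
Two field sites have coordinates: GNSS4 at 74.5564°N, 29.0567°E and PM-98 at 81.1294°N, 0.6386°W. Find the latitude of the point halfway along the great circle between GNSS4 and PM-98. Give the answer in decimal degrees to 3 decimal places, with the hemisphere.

78.209°N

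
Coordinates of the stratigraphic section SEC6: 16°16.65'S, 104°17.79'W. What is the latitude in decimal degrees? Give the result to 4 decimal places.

16° + 16.65′/60 = 16 + 0.27750 = 16.2775°

16.2775°S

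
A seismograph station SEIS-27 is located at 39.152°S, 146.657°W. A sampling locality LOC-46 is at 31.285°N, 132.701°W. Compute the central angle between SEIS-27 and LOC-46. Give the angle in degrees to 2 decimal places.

71.62°

Δφ = 70.4370°,  Δλ = 13.9560°
a = sin²(Δφ/2) + cos φ₁ cos φ₂ sin²(Δλ/2) = 0.342360
c = 2·arcsin(√a) = 1.250044 rad = 71.6222°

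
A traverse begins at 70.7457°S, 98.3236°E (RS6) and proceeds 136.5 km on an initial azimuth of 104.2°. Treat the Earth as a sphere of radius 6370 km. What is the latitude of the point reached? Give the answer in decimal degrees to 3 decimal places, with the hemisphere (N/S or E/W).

71.011°S

δ = d/R = 136.5/6370 = 0.021429 rad
φ₂ = arcsin(sin φ₁ cos δ + cos φ₁ sin δ cos θ)
   = arcsin(-0.94406·0.99977 + 0.32976·0.02143·-0.24531) = -71.01096°
λ₂ = λ₁ + atan2(sin θ sin δ cos φ₁, cos δ − sin φ₁ sin φ₂) = 101.98377°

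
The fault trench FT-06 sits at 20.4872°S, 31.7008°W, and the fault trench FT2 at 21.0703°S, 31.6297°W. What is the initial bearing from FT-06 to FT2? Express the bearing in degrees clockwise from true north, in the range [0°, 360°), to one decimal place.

173.5°

Δλ = 0.0711°
y = sin Δλ · cos φ₂ = 0.001158
x = cos φ₁ sin φ₂ − sin φ₁ cos φ₂ cos Δλ = -0.010177
θ = atan2(y, x) = 173.5087° → 173.5087° (mod 360°)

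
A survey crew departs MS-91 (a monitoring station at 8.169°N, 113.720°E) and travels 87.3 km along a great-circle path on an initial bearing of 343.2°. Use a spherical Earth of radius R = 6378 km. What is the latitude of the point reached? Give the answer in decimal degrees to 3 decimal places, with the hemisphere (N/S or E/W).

8.920°N

δ = d/R = 87.3/6378 = 0.013688 rad
φ₂ = arcsin(sin φ₁ cos δ + cos φ₁ sin δ cos θ)
   = arcsin(0.14209·0.99991 + 0.98985·0.01369·0.95732) = 8.91971°
λ₂ = λ₁ + atan2(sin θ sin δ cos φ₁, cos δ − sin φ₁ sin φ₂) = 113.49056°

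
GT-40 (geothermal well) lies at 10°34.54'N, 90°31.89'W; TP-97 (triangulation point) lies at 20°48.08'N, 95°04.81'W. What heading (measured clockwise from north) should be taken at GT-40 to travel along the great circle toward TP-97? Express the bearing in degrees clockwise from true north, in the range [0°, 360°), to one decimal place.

GT-40: φ = +10.57567°, λ = -90.53150°
TP-97: φ = +20.80133°, λ = -95.08017°
Δλ = -4.5487°
y = sin Δλ · cos φ₂ = -0.074136
x = cos φ₁ sin φ₂ − sin φ₁ cos φ₂ cos Δλ = 0.178066
θ = atan2(y, x) = -22.6040° → 337.3960° (mod 360°)

337.4°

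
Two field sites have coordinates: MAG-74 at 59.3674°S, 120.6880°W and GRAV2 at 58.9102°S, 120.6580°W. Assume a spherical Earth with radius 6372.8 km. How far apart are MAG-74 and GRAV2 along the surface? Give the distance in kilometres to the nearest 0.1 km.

50.9 km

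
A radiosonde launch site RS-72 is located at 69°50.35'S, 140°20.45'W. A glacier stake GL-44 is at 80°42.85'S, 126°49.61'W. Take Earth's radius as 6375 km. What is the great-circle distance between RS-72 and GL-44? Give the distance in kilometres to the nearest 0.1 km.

1261.0 km

RS-72: φ = -69.83917°, λ = -140.34083°
GL-44: φ = -80.71417°, λ = -126.82683°
Δφ = -10.8750°,  Δλ = 13.5140°
a = sin²(Δφ/2) + cos φ₁ cos φ₂ sin²(Δλ/2) = 0.009749
c = 2·arcsin(√a) = 0.197800 rad = 11.3331°
d = R·c = 6375 × 0.197800 = 1261.0 km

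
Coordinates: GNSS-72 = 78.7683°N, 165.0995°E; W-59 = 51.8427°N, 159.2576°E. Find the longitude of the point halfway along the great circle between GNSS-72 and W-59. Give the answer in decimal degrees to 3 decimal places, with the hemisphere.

Bx = cos φ₂ cos Δλ = 0.614614,  By = cos φ₂ sin Δλ = -0.062884
φₘ = atan2(sin φ₁ + sin φ₂, √((cos φ₁ + Bx)² + By²)) = 65.32610°
λₘ = λ₁ + atan2(By, cos φ₁ + Bx) = 160.65692°

160.657°E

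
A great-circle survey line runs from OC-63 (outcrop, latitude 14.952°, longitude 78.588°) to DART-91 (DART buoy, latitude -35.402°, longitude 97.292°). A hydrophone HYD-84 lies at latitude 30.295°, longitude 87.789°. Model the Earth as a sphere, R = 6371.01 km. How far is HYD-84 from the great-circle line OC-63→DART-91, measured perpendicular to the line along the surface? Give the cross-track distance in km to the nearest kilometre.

1398 km

δ₁₃ = central angle OC-63→HYD-84 = 0.305736 rad  (haversine)
θ₁₃ = bearing OC-63→HYD-84 = 27.302°,  θ₁₂ = bearing OC-63→DART-91 = 160.995°
dₓₜ = R·arcsin(sin δ₁₃ · sin(θ₁₃ − θ₁₂)) = 6371.01·arcsin(0.30099·sin(-133.692°)) = -1397.759 km
|dₓₜ| = 1397.759 km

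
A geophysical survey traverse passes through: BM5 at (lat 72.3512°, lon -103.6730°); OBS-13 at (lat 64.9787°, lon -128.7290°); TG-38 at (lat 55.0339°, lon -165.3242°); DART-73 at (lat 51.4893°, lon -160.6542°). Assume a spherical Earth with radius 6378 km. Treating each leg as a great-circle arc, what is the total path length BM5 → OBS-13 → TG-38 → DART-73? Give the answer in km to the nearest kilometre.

BM5→OBS-13: c = 0.202009 rad, d = 1288.41 km
OBS-13→TG-38: c = 0.356307 rad, d = 2272.53 km
TG-38→DART-73: c = 0.078731 rad, d = 502.15 km
Total = 1288.41 + 2272.53 + 502.15 = 4063.09 km

4063 km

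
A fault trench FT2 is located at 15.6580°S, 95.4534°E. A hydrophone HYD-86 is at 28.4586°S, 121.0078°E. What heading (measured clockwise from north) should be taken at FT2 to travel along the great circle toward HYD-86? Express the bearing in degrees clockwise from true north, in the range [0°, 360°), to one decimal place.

Δλ = 25.5544°
y = sin Δλ · cos φ₂ = 0.379242
x = cos φ₁ sin φ₂ − sin φ₁ cos φ₂ cos Δλ = -0.244770
θ = atan2(y, x) = 122.8390° → 122.8390° (mod 360°)

122.8°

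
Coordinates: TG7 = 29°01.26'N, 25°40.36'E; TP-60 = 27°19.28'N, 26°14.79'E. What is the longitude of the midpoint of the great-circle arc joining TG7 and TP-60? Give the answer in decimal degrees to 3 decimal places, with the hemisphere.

25.962°E

TG7: φ = +29.02100°, λ = +25.67267°
TP-60: φ = +27.32133°, λ = +26.24650°
Bx = cos φ₂ cos Δλ = 0.888402,  By = cos φ₂ sin Δλ = 0.008898
φₘ = atan2(sin φ₁ + sin φ₂, √((cos φ₁ + Bx)² + By²)) = 28.17147°
λₘ = λ₁ + atan2(By, cos φ₁ + Bx) = 25.96186°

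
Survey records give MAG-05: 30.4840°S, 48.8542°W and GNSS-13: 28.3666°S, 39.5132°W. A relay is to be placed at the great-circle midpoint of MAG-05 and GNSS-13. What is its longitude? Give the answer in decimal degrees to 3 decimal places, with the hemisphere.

44.135°W

Bx = cos φ₂ cos Δλ = 0.868258,  By = cos φ₂ sin Δλ = 0.142821
φₘ = atan2(sin φ₁ + sin φ₂, √((cos φ₁ + Bx)² + By²)) = -29.50691°
λₘ = λ₁ + atan2(By, cos φ₁ + Bx) = -44.13491°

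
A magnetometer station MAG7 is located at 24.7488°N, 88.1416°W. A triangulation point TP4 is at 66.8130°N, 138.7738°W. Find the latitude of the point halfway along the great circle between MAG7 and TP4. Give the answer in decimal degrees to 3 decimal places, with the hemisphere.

Bx = cos φ₂ cos Δλ = 0.249744,  By = cos φ₂ sin Δλ = -0.304391
φₘ = atan2(sin φ₁ + sin φ₂, √((cos φ₁ + Bx)² + By²)) = 48.17509°
λₘ = λ₁ + atan2(By, cos φ₁ + Bx) = -102.87045°

48.175°N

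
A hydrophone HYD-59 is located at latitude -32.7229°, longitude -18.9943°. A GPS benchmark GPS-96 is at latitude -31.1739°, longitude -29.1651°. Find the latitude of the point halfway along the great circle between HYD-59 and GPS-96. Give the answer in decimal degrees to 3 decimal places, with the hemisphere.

Bx = cos φ₂ cos Δλ = 0.842155,  By = cos φ₂ sin Δλ = -0.151085
φₘ = atan2(sin φ₁ + sin φ₂, √((cos φ₁ + Bx)² + By²)) = -32.04995°
λₘ = λ₁ + atan2(By, cos φ₁ + Bx) = -24.12268°

32.050°S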